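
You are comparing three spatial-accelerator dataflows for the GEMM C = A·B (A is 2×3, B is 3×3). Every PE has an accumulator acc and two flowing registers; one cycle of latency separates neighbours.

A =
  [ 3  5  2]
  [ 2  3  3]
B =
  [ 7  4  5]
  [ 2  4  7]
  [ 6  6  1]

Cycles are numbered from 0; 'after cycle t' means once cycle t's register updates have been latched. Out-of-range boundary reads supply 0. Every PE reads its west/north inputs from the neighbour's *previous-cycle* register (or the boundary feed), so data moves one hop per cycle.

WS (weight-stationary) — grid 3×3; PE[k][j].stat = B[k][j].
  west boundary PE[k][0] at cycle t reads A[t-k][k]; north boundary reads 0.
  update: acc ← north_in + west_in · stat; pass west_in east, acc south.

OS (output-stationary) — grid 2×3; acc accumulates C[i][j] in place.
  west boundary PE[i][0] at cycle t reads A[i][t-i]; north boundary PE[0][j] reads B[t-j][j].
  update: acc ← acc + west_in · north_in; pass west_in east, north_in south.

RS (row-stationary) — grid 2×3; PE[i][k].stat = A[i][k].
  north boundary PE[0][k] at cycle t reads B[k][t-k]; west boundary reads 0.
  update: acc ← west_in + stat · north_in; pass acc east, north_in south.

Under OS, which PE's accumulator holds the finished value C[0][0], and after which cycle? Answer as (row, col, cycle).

(row, col, cycle) = (0, 0, 2)

OS — PE[0][0] is where C[0][0] collects:
  t=0 PE[0][0]: acc=21 h=3 v=7
  t=1 PE[0][0]: acc=31 h=5 v=2
  t=2 PE[0][0]: acc=43 h=2 v=6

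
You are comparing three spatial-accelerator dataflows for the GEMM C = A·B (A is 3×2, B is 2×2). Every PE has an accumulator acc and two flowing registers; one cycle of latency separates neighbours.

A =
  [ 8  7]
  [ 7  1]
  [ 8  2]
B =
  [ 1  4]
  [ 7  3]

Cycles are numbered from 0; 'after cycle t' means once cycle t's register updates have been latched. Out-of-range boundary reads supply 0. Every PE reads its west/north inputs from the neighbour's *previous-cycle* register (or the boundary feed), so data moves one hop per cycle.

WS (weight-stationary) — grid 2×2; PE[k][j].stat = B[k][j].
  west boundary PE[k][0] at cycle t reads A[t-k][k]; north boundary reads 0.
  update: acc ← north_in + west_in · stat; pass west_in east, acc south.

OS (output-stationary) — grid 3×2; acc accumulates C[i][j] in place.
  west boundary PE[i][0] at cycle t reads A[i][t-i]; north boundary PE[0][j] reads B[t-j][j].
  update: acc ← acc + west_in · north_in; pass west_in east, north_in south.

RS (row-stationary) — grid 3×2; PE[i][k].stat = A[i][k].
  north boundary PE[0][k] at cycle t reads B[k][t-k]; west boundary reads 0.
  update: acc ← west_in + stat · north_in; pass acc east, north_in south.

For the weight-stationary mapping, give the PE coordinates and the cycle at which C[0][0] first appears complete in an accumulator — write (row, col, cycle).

(row, col, cycle) = (1, 0, 1)

WS: C[0][0] accumulates in PE[1][0]:
  after 0 — PE[1][0] acc=0, pass-E 0, pass-S 0
  after 1 — PE[1][0] acc=57, pass-E 7, pass-S 57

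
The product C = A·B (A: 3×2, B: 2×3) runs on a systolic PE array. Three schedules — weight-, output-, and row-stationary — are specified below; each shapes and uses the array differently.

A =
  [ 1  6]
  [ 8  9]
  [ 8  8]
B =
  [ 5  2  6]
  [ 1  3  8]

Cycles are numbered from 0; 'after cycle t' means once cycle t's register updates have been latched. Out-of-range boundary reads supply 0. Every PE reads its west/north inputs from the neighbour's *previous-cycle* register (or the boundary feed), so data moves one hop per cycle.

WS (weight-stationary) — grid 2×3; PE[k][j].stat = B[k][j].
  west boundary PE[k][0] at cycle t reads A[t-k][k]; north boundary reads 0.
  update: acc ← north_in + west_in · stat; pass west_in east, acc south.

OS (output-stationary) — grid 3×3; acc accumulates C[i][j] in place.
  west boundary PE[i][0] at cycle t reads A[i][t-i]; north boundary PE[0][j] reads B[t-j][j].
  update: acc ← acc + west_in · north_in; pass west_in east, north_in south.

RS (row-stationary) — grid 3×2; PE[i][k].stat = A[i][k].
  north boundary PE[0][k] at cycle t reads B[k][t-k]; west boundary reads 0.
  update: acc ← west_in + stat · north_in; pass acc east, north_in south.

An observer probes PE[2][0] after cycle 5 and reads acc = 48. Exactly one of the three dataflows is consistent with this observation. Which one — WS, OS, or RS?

dataflow = OS

WS: PE[2][0] is outside its 2×3 grid.
— OS: 3×3; PE[2][0] trace:
  cycle 0: PE[2][0] → acc 0, east 0, south 0
  cycle 1: PE[2][0] → acc 0, east 0, south 0
  cycle 2: PE[2][0] → acc 40, east 8, south 5
  cycle 3: PE[2][0] → acc 48, east 8, south 1
  cycle 4: PE[2][0] → acc 48, east 0, south 0
  cycle 5: PE[2][0] → acc 48, east 0, south 0
— RS: 3×2; PE[2][0] trace:
  cycle 0: PE[2][0] → acc 0, east 0, south 0
  cycle 1: PE[2][0] → acc 0, east 0, south 0
  cycle 2: PE[2][0] → acc 40, east 40, south 5
  cycle 3: PE[2][0] → acc 16, east 16, south 2
  cycle 4: PE[2][0] → acc 48, east 48, south 6
  cycle 5: PE[2][0] → acc 0, east 0, south 0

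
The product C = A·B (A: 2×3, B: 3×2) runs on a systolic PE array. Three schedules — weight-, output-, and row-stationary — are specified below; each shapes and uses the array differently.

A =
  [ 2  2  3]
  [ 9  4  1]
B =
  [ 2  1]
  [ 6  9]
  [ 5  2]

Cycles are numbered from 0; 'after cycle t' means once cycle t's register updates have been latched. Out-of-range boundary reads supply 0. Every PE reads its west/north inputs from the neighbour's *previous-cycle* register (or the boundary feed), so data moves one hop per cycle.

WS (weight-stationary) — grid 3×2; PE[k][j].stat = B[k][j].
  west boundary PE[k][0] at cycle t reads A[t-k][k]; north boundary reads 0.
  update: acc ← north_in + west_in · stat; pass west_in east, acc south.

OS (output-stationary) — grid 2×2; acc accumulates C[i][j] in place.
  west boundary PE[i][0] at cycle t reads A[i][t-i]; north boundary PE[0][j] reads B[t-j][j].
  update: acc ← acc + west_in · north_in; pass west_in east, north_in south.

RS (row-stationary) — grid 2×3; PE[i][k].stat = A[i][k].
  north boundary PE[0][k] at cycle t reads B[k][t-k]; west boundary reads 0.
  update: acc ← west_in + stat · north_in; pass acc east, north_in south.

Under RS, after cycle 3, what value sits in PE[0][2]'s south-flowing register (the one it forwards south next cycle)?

RS (2×3). Following PE[0][2] plus its west/north inputs:
  @0  [0,1]  acc 0  |  →0  ↓0
  @0  [0,2]  acc 0  |  →0  ↓0
  @1  [0,1]  acc 16  |  →16  ↓6
  @1  [0,2]  acc 0  |  →0  ↓0
  @2  [0,1]  acc 20  |  →20  ↓9
  @2  [0,2]  acc 31  |  →31  ↓5
  @3  [0,1]  acc 0  |  →0  ↓0
  @3  [0,2]  acc 26  |  →26  ↓2

register = 2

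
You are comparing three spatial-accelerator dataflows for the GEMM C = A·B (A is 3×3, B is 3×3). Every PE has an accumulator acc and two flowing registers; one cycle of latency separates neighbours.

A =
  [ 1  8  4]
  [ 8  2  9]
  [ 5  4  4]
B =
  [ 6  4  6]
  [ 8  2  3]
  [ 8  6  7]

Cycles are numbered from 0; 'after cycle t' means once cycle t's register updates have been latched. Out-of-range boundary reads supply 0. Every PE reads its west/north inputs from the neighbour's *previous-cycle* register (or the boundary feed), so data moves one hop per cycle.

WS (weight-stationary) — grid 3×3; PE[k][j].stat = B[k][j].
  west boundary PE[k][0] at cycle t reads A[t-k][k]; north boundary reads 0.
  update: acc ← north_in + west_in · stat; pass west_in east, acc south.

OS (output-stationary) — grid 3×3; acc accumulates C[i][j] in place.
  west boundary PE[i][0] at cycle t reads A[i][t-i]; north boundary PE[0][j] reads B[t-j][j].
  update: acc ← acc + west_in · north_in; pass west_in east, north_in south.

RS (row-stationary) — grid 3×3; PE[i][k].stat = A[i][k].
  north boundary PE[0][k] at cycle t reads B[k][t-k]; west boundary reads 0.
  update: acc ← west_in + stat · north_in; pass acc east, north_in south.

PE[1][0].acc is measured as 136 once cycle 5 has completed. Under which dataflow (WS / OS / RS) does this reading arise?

WS [3×3] PE[1][0] across cycles:
  after 0 — PE[1][0] acc=0, pass-E 0, pass-S 0
  after 1 — PE[1][0] acc=70, pass-E 8, pass-S 70
  after 2 — PE[1][0] acc=64, pass-E 2, pass-S 64
  after 3 — PE[1][0] acc=62, pass-E 4, pass-S 62
  after 4 — PE[1][0] acc=0, pass-E 0, pass-S 0
  after 5 — PE[1][0] acc=0, pass-E 0, pass-S 0
OS [3×3] PE[1][0] across cycles:
  after 0 — PE[1][0] acc=0, pass-E 0, pass-S 0
  after 1 — PE[1][0] acc=48, pass-E 8, pass-S 6
  after 2 — PE[1][0] acc=64, pass-E 2, pass-S 8
  after 3 — PE[1][0] acc=136, pass-E 9, pass-S 8
  after 4 — PE[1][0] acc=136, pass-E 0, pass-S 0
  after 5 — PE[1][0] acc=136, pass-E 0, pass-S 0
RS [3×3] PE[1][0] across cycles:
  after 0 — PE[1][0] acc=0, pass-E 0, pass-S 0
  after 1 — PE[1][0] acc=48, pass-E 48, pass-S 6
  after 2 — PE[1][0] acc=32, pass-E 32, pass-S 4
  after 3 — PE[1][0] acc=48, pass-E 48, pass-S 6
  after 4 — PE[1][0] acc=0, pass-E 0, pass-S 0
  after 5 — PE[1][0] acc=0, pass-E 0, pass-S 0

dataflow = OS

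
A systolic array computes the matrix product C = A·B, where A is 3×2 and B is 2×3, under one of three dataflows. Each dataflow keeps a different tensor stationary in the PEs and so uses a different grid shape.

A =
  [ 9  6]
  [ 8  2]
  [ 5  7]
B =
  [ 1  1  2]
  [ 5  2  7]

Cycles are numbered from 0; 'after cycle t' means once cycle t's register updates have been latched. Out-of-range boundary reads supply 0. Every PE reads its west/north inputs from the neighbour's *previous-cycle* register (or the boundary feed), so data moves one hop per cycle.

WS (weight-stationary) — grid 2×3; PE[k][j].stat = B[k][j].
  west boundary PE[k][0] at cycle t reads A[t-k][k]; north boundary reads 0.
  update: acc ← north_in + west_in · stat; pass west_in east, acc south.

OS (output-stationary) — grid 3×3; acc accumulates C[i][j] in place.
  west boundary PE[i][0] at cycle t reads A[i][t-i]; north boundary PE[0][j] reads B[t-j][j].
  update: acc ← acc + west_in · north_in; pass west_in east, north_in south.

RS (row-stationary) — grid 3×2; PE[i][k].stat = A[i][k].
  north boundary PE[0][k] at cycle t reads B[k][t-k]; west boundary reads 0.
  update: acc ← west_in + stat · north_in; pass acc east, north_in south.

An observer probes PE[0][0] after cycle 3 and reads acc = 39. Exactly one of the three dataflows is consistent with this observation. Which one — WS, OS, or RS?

dataflow = OS

— WS: 2×3; PE[0][0] trace:
  [0] (0,0) acc=9 (h:9 v:9)
  [1] (0,0) acc=8 (h:8 v:8)
  [2] (0,0) acc=5 (h:5 v:5)
  [3] (0,0) acc=0 (h:0 v:0)
— OS: 3×3; PE[0][0] trace:
  [0] (0,0) acc=9 (h:9 v:1)
  [1] (0,0) acc=39 (h:6 v:5)
  [2] (0,0) acc=39 (h:0 v:0)
  [3] (0,0) acc=39 (h:0 v:0)
— RS: 3×2; PE[0][0] trace:
  [0] (0,0) acc=9 (h:9 v:1)
  [1] (0,0) acc=9 (h:9 v:1)
  [2] (0,0) acc=18 (h:18 v:2)
  [3] (0,0) acc=0 (h:0 v:0)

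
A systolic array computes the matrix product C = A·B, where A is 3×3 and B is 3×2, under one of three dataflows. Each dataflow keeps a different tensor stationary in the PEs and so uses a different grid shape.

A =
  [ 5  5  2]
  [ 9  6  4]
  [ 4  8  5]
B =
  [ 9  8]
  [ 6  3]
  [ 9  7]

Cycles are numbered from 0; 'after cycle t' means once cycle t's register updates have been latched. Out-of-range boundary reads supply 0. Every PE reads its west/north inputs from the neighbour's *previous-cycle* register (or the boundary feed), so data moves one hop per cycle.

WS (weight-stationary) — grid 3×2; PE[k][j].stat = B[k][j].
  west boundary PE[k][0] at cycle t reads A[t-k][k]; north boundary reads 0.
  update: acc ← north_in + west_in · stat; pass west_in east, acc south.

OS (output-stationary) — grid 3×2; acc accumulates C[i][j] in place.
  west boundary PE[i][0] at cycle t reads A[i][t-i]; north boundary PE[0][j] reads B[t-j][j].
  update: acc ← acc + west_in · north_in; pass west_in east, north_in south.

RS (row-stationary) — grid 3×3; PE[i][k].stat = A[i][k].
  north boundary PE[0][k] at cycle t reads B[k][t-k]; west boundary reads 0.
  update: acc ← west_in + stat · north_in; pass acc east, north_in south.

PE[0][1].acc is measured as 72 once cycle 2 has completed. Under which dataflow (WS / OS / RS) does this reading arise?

dataflow = WS

WS (3×2 grid), PE[0][1]:
  t=0 PE[0][1]: acc=0 h=0 v=0
  t=1 PE[0][1]: acc=40 h=5 v=40
  t=2 PE[0][1]: acc=72 h=9 v=72
OS (3×2 grid), PE[0][1]:
  t=0 PE[0][1]: acc=0 h=0 v=0
  t=1 PE[0][1]: acc=40 h=5 v=8
  t=2 PE[0][1]: acc=55 h=5 v=3
RS (3×3 grid), PE[0][1]:
  t=0 PE[0][1]: acc=0 h=0 v=0
  t=1 PE[0][1]: acc=75 h=75 v=6
  t=2 PE[0][1]: acc=55 h=55 v=3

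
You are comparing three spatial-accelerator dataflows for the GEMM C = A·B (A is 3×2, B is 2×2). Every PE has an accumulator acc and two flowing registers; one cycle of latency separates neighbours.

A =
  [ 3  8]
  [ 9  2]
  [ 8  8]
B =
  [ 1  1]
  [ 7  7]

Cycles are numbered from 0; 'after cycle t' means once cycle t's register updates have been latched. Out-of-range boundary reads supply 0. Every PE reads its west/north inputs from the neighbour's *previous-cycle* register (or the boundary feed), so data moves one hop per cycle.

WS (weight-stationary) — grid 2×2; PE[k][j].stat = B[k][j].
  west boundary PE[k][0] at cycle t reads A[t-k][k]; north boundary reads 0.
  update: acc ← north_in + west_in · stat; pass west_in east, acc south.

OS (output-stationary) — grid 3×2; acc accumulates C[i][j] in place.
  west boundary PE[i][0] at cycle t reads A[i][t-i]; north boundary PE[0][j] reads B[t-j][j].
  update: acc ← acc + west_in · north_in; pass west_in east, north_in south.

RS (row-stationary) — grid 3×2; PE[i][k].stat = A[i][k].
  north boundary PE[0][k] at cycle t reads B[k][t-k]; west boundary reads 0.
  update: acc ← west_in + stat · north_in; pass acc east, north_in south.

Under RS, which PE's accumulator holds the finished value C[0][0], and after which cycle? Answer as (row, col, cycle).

Under RS, C[0][0] lands at PE[0][1]:
  c0 r0c1: 0 / 0 / 0
  c1 r0c1: 59 / 59 / 7

(row, col, cycle) = (0, 1, 1)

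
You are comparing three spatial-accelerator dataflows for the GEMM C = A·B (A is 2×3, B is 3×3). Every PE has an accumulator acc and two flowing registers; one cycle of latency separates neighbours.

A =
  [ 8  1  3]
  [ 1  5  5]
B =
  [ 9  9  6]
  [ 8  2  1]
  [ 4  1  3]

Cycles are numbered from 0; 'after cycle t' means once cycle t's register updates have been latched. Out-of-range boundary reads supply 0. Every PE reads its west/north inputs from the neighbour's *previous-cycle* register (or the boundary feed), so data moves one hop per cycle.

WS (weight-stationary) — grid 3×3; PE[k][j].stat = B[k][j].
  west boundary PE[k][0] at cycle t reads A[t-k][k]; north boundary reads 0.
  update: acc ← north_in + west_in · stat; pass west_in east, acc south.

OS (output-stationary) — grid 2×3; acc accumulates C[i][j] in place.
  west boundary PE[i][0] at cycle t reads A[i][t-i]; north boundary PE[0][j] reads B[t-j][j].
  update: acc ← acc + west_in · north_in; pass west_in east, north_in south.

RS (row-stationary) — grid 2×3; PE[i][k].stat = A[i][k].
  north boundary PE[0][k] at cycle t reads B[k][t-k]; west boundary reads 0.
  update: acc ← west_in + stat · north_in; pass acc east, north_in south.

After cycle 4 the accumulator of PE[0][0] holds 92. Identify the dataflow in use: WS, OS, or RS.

dataflow = OS

WS (3×3 grid), PE[0][0]:
  @0  [0,0]  acc 72  |  →8  ↓72
  @1  [0,0]  acc 9  |  →1  ↓9
  @2  [0,0]  acc 0  |  →0  ↓0
  @3  [0,0]  acc 0  |  →0  ↓0
  @4  [0,0]  acc 0  |  →0  ↓0
OS (2×3 grid), PE[0][0]:
  @0  [0,0]  acc 72  |  →8  ↓9
  @1  [0,0]  acc 80  |  →1  ↓8
  @2  [0,0]  acc 92  |  →3  ↓4
  @3  [0,0]  acc 92  |  →0  ↓0
  @4  [0,0]  acc 92  |  →0  ↓0
RS (2×3 grid), PE[0][0]:
  @0  [0,0]  acc 72  |  →72  ↓9
  @1  [0,0]  acc 72  |  →72  ↓9
  @2  [0,0]  acc 48  |  →48  ↓6
  @3  [0,0]  acc 0  |  →0  ↓0
  @4  [0,0]  acc 0  |  →0  ↓0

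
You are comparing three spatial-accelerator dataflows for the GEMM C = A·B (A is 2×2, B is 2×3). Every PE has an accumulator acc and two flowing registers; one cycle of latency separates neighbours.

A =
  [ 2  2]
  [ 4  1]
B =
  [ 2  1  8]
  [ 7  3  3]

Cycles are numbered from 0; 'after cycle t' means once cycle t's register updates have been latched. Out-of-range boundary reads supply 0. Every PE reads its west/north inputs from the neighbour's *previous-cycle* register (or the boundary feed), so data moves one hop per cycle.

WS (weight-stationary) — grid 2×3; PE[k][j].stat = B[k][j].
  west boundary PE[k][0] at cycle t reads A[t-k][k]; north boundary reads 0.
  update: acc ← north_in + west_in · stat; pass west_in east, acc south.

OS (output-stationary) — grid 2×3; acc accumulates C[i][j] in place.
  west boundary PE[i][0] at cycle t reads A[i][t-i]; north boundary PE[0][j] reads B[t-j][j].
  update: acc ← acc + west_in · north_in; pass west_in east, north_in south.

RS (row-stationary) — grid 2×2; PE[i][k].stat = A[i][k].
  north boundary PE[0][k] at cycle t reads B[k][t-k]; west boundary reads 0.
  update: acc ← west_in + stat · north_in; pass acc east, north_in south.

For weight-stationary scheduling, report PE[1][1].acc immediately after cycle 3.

Tracing WS — 2×3 array, target PE[1][1]:
  cycle 0: PE[0][1] → acc 0, east 0, south 0
  cycle 0: PE[1][0] → acc 0, east 0, south 0
  cycle 0: PE[1][1] → acc 0, east 0, south 0
  cycle 1: PE[0][1] → acc 2, east 2, south 2
  cycle 1: PE[1][0] → acc 18, east 2, south 18
  cycle 1: PE[1][1] → acc 0, east 0, south 0
  cycle 2: PE[0][1] → acc 4, east 4, south 4
  cycle 2: PE[1][0] → acc 15, east 1, south 15
  cycle 2: PE[1][1] → acc 8, east 2, south 8
  cycle 3: PE[0][1] → acc 0, east 0, south 0
  cycle 3: PE[1][0] → acc 0, east 0, south 0
  cycle 3: PE[1][1] → acc 7, east 1, south 7

PE[1][1].acc = 7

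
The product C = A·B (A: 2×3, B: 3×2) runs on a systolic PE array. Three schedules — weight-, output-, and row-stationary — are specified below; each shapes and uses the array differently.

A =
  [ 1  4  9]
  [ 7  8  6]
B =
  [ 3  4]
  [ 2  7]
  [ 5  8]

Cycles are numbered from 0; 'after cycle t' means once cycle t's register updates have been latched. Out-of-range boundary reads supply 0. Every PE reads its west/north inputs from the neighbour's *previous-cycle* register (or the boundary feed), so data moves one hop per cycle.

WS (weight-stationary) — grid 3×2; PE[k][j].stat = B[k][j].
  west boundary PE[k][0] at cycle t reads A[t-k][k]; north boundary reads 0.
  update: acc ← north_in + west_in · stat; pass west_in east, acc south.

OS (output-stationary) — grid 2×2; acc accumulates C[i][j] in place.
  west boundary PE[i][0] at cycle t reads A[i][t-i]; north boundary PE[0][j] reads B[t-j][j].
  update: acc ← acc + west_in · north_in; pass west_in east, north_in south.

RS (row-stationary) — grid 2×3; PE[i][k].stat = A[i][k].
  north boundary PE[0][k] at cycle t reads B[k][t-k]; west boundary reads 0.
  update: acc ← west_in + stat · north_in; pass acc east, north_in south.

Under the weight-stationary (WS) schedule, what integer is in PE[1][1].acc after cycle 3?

WS (3×2). Following PE[1][1] plus its west/north inputs:
  c0 r0c1: 0 / 0 / 0
  c0 r1c0: 0 / 0 / 0
  c0 r1c1: 0 / 0 / 0
  c1 r0c1: 4 / 1 / 4
  c1 r1c0: 11 / 4 / 11
  c1 r1c1: 0 / 0 / 0
  c2 r0c1: 28 / 7 / 28
  c2 r1c0: 37 / 8 / 37
  c2 r1c1: 32 / 4 / 32
  c3 r0c1: 0 / 0 / 0
  c3 r1c0: 0 / 0 / 0
  c3 r1c1: 84 / 8 / 84

PE[1][1].acc = 84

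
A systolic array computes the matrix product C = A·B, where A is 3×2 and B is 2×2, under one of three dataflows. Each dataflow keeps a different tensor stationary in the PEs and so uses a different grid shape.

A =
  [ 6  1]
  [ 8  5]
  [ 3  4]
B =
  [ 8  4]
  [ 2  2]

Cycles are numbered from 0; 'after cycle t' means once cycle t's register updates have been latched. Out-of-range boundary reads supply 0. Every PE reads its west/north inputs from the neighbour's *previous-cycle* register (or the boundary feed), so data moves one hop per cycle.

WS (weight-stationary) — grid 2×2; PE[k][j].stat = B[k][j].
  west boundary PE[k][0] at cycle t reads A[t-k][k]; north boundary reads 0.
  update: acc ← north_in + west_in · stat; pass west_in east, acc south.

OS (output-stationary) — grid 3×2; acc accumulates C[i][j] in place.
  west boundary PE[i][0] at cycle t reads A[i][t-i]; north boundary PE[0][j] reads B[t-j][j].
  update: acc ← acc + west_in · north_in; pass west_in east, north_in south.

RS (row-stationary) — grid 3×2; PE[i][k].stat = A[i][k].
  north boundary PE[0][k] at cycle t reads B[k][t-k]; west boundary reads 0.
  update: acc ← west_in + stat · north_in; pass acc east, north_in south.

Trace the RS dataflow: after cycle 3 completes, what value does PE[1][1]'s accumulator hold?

PE[1][1].acc = 42

RS 3×2: PE[1][1] cycle-by-cycle (with neighbour feeds):
  [0] (0,1) acc=0 (h:0 v:0)
  [0] (1,0) acc=0 (h:0 v:0)
  [0] (1,1) acc=0 (h:0 v:0)
  [1] (0,1) acc=50 (h:50 v:2)
  [1] (1,0) acc=64 (h:64 v:8)
  [1] (1,1) acc=0 (h:0 v:0)
  [2] (0,1) acc=26 (h:26 v:2)
  [2] (1,0) acc=32 (h:32 v:4)
  [2] (1,1) acc=74 (h:74 v:2)
  [3] (0,1) acc=0 (h:0 v:0)
  [3] (1,0) acc=0 (h:0 v:0)
  [3] (1,1) acc=42 (h:42 v:2)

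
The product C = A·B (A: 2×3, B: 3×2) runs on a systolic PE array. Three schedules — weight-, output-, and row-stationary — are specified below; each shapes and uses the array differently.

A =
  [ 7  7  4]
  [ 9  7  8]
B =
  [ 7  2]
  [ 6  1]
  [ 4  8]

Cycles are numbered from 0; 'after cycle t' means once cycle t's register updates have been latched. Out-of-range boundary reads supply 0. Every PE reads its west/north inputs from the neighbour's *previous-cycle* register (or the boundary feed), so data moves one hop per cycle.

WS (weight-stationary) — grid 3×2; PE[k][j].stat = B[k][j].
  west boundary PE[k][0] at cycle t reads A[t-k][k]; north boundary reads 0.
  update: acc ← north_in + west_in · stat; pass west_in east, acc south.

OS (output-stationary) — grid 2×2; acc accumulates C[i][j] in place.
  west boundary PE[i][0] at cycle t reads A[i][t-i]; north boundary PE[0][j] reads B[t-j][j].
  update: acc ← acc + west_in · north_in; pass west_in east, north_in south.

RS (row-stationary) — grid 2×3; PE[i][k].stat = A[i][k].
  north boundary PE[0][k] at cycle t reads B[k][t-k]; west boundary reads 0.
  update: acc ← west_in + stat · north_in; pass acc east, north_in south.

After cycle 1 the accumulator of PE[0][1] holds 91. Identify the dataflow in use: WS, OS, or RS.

WS (3×2 grid), PE[0][1]:
  @0  [0,1]  acc 0  |  →0  ↓0
  @1  [0,1]  acc 14  |  →7  ↓14
OS (2×2 grid), PE[0][1]:
  @0  [0,1]  acc 0  |  →0  ↓0
  @1  [0,1]  acc 14  |  →7  ↓2
RS (2×3 grid), PE[0][1]:
  @0  [0,1]  acc 0  |  →0  ↓0
  @1  [0,1]  acc 91  |  →91  ↓6

dataflow = RS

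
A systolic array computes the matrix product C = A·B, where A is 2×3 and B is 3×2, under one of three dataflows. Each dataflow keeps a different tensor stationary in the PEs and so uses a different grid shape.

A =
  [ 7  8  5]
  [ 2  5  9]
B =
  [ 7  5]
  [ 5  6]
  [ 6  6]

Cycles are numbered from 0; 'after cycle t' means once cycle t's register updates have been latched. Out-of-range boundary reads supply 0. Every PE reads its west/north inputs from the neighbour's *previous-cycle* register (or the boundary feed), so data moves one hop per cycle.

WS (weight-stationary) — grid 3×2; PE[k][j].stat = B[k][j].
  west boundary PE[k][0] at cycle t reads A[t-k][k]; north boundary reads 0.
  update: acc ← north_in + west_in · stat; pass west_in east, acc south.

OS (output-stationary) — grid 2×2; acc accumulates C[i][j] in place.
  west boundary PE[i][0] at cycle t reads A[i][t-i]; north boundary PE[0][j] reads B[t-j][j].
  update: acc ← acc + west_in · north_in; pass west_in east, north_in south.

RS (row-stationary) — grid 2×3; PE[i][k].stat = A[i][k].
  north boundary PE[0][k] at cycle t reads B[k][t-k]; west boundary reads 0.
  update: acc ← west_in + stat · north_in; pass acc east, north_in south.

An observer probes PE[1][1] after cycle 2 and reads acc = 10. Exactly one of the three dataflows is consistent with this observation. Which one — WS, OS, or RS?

Under WS (3×2), PE[1][1]:
  t=0 PE[1][1]: acc=0 h=0 v=0
  t=1 PE[1][1]: acc=0 h=0 v=0
  t=2 PE[1][1]: acc=83 h=8 v=83
Under OS (2×2), PE[1][1]:
  t=0 PE[1][1]: acc=0 h=0 v=0
  t=1 PE[1][1]: acc=0 h=0 v=0
  t=2 PE[1][1]: acc=10 h=2 v=5
Under RS (2×3), PE[1][1]:
  t=0 PE[1][1]: acc=0 h=0 v=0
  t=1 PE[1][1]: acc=0 h=0 v=0
  t=2 PE[1][1]: acc=39 h=39 v=5

dataflow = OS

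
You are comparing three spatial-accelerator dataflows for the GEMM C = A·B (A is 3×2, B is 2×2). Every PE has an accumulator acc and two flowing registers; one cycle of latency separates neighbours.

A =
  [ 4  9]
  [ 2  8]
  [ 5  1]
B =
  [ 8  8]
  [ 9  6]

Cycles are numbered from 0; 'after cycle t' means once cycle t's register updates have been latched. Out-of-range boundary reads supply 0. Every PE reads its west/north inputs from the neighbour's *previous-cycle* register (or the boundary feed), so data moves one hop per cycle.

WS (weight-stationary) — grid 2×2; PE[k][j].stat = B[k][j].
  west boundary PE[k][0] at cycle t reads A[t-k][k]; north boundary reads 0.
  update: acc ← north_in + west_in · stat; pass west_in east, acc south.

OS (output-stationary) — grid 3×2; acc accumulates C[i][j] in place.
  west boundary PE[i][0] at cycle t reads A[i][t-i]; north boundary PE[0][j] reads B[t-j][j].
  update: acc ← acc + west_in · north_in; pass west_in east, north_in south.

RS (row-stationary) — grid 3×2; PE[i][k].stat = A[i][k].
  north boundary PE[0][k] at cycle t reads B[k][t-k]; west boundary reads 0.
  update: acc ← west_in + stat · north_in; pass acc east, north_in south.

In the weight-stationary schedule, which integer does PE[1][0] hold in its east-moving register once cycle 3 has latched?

WS 2×2: PE[1][0] cycle-by-cycle (with neighbour feeds):
  c0 r0c0: 32 / 4 / 32
  c0 r1c0: 0 / 0 / 0
  c1 r0c0: 16 / 2 / 16
  c1 r1c0: 113 / 9 / 113
  c2 r0c0: 40 / 5 / 40
  c2 r1c0: 88 / 8 / 88
  c3 r0c0: 0 / 0 / 0
  c3 r1c0: 49 / 1 / 49

register = 1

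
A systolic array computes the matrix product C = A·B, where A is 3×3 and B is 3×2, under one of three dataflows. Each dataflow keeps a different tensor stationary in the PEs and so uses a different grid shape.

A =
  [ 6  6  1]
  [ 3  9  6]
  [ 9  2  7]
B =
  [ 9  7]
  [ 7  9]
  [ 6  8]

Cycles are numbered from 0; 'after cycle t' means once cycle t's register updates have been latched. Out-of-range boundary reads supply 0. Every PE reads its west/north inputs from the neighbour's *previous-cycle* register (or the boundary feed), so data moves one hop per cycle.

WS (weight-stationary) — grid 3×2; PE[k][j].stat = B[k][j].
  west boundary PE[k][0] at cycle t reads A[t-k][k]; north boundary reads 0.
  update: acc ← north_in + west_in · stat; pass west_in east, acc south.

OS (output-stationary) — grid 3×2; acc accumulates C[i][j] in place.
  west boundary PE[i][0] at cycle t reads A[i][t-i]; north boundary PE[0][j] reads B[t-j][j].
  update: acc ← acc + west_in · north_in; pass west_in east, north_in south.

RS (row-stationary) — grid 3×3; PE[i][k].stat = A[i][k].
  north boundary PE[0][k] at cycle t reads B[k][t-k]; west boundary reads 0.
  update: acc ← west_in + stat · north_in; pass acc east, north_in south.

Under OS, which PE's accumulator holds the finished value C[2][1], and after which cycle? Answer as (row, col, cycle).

(row, col, cycle) = (2, 1, 5)

OS: C[2][1] accumulates in PE[2][1]:
  t=0 PE[2][1]: acc=0 h=0 v=0
  t=1 PE[2][1]: acc=0 h=0 v=0
  t=2 PE[2][1]: acc=0 h=0 v=0
  t=3 PE[2][1]: acc=63 h=9 v=7
  t=4 PE[2][1]: acc=81 h=2 v=9
  t=5 PE[2][1]: acc=137 h=7 v=8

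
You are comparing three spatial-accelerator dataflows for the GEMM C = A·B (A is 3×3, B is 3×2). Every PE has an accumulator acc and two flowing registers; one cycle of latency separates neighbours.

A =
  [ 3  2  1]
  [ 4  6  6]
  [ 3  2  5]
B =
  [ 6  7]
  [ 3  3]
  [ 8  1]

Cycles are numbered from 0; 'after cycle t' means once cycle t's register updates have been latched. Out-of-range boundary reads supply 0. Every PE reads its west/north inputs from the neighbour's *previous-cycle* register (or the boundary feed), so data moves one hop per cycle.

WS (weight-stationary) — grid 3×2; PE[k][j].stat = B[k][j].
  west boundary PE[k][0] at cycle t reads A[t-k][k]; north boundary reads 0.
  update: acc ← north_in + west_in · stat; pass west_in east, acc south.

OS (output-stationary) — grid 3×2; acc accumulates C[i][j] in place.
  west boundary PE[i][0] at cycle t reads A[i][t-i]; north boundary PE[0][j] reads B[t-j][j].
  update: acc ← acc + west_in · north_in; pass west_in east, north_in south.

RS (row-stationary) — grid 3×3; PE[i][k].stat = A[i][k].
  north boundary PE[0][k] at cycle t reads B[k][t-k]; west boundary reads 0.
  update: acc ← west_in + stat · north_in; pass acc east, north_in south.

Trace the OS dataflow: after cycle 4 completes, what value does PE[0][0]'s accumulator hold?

PE[0][0].acc = 32

OS 3×2: PE[0][0] cycle-by-cycle (with neighbour feeds):
  cycle 0: PE[0][0] → acc 18, east 3, south 6
  cycle 1: PE[0][0] → acc 24, east 2, south 3
  cycle 2: PE[0][0] → acc 32, east 1, south 8
  cycle 3: PE[0][0] → acc 32, east 0, south 0
  cycle 4: PE[0][0] → acc 32, east 0, south 0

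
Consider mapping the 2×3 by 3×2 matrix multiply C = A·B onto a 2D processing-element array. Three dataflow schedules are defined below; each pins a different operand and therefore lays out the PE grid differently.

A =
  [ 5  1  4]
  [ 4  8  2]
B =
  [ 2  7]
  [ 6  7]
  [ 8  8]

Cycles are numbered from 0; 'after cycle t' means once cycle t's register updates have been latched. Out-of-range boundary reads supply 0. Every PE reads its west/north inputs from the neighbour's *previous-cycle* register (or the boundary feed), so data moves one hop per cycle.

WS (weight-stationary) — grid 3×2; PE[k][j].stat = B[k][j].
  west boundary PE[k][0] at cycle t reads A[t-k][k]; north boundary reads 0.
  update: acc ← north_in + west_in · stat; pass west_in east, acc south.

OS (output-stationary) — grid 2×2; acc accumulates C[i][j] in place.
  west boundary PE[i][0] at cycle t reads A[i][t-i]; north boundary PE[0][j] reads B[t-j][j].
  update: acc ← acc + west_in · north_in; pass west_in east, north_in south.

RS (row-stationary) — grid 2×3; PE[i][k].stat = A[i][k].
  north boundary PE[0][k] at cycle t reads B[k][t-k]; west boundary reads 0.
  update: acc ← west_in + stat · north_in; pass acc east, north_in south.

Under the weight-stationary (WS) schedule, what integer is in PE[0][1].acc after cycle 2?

WS 3×2: PE[0][1] cycle-by-cycle (with neighbour feeds):
  cycle 0: PE[0][0] → acc 10, east 5, south 10
  cycle 0: PE[0][1] → acc 0, east 0, south 0
  cycle 1: PE[0][0] → acc 8, east 4, south 8
  cycle 1: PE[0][1] → acc 35, east 5, south 35
  cycle 2: PE[0][0] → acc 0, east 0, south 0
  cycle 2: PE[0][1] → acc 28, east 4, south 28

PE[0][1].acc = 28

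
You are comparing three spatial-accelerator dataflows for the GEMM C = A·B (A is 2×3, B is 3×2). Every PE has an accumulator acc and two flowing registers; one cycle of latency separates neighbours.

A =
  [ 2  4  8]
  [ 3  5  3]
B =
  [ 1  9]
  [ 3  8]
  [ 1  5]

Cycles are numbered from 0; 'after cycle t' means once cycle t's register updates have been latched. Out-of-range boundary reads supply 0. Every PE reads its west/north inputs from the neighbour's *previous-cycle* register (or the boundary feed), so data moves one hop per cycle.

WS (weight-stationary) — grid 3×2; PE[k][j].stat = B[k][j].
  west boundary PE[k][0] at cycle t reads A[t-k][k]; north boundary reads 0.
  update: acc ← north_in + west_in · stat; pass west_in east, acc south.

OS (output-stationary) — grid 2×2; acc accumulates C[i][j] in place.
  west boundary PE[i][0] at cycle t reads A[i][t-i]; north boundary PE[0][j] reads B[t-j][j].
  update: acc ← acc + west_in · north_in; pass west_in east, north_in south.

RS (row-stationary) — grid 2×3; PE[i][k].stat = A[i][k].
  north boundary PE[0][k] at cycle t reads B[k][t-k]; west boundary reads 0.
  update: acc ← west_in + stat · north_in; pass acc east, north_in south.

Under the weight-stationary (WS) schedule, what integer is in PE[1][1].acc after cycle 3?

PE[1][1].acc = 67

Tracing WS — 3×2 array, target PE[1][1]:
  0: (0,1).acc=0  regs=<0,0>
  0: (1,0).acc=0  regs=<0,0>
  0: (1,1).acc=0  regs=<0,0>
  1: (0,1).acc=18  regs=<2,18>
  1: (1,0).acc=14  regs=<4,14>
  1: (1,1).acc=0  regs=<0,0>
  2: (0,1).acc=27  regs=<3,27>
  2: (1,0).acc=18  regs=<5,18>
  2: (1,1).acc=50  regs=<4,50>
  3: (0,1).acc=0  regs=<0,0>
  3: (1,0).acc=0  regs=<0,0>
  3: (1,1).acc=67  regs=<5,67>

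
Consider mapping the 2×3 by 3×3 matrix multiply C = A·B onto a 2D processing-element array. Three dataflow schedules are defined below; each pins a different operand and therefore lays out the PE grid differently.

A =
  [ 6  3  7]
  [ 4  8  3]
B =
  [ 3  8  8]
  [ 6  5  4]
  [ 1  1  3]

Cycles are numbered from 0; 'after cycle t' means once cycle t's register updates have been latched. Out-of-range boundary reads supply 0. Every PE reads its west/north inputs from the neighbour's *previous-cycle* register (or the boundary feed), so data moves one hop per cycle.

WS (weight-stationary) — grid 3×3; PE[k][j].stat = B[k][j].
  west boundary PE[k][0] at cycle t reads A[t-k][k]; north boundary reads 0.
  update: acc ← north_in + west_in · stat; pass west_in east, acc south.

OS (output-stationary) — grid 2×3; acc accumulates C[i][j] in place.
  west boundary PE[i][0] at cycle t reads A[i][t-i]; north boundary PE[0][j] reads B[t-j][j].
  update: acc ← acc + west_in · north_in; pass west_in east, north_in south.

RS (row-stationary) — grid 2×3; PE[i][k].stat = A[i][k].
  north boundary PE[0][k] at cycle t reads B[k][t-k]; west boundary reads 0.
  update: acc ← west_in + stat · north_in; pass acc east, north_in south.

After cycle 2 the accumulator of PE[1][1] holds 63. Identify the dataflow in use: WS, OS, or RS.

dataflow = WS

WS [3×3] PE[1][1] across cycles:
  t=0 PE[1][1]: acc=0 h=0 v=0
  t=1 PE[1][1]: acc=0 h=0 v=0
  t=2 PE[1][1]: acc=63 h=3 v=63
OS [2×3] PE[1][1] across cycles:
  t=0 PE[1][1]: acc=0 h=0 v=0
  t=1 PE[1][1]: acc=0 h=0 v=0
  t=2 PE[1][1]: acc=32 h=4 v=8
RS [2×3] PE[1][1] across cycles:
  t=0 PE[1][1]: acc=0 h=0 v=0
  t=1 PE[1][1]: acc=0 h=0 v=0
  t=2 PE[1][1]: acc=60 h=60 v=6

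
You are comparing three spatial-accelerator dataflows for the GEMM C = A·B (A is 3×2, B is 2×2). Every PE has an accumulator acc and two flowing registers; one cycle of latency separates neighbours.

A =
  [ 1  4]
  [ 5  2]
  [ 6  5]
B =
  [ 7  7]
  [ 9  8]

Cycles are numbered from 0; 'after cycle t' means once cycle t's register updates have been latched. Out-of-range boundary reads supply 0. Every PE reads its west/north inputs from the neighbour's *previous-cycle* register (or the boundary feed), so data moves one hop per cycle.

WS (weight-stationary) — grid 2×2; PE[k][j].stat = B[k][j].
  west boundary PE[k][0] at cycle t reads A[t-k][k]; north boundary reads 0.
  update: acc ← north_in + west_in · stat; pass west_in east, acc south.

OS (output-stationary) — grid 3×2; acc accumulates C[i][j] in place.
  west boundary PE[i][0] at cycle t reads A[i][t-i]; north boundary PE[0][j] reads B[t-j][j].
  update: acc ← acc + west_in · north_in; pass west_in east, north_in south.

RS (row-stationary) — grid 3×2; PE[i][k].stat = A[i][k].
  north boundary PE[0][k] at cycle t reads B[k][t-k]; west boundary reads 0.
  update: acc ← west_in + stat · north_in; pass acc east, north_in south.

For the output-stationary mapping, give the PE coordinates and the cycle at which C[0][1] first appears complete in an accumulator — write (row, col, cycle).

OS — PE[0][1] is where C[0][1] collects:
  [0] (0,1) acc=0 (h:0 v:0)
  [1] (0,1) acc=7 (h:1 v:7)
  [2] (0,1) acc=39 (h:4 v:8)

(row, col, cycle) = (0, 1, 2)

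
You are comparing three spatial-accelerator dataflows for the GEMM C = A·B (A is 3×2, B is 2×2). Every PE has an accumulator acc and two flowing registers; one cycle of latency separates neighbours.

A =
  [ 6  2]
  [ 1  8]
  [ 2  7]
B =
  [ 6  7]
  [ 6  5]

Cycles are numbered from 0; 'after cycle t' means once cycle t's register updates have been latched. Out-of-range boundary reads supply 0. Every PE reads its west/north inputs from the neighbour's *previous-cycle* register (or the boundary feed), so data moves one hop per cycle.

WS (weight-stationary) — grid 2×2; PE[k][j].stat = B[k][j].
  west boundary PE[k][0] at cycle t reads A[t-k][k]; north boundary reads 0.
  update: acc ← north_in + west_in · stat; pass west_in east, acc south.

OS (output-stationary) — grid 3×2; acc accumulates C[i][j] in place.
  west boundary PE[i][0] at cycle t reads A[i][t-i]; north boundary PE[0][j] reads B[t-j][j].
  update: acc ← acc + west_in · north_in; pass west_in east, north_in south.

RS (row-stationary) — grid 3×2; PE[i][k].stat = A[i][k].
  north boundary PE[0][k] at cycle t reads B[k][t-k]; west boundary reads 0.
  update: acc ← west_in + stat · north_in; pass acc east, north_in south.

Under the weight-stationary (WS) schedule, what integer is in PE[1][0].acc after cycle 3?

PE[1][0].acc = 54

WS (2×2). Following PE[1][0] plus its west/north inputs:
  c0 r0c0: 36 / 6 / 36
  c0 r1c0: 0 / 0 / 0
  c1 r0c0: 6 / 1 / 6
  c1 r1c0: 48 / 2 / 48
  c2 r0c0: 12 / 2 / 12
  c2 r1c0: 54 / 8 / 54
  c3 r0c0: 0 / 0 / 0
  c3 r1c0: 54 / 7 / 54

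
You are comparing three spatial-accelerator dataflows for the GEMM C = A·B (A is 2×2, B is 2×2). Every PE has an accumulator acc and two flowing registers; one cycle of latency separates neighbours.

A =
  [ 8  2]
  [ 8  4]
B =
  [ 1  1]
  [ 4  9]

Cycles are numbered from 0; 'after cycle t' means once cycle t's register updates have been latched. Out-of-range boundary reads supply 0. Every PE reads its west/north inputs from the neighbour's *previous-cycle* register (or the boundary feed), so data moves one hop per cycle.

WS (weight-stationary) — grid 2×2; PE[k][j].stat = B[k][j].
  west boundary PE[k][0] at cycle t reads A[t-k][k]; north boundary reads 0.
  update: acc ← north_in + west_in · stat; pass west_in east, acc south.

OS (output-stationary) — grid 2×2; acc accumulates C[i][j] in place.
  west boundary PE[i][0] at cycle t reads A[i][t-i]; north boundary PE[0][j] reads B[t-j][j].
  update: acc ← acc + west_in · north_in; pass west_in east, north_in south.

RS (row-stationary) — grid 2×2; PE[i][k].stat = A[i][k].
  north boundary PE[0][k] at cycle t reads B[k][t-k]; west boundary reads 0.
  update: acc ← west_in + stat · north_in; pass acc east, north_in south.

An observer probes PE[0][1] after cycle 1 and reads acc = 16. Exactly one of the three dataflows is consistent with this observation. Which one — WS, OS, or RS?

— WS: 2×2; PE[0][1] trace:
  @0  [0,1]  acc 0  |  →0  ↓0
  @1  [0,1]  acc 8  |  →8  ↓8
— OS: 2×2; PE[0][1] trace:
  @0  [0,1]  acc 0  |  →0  ↓0
  @1  [0,1]  acc 8  |  →8  ↓1
— RS: 2×2; PE[0][1] trace:
  @0  [0,1]  acc 0  |  →0  ↓0
  @1  [0,1]  acc 16  |  →16  ↓4

dataflow = RS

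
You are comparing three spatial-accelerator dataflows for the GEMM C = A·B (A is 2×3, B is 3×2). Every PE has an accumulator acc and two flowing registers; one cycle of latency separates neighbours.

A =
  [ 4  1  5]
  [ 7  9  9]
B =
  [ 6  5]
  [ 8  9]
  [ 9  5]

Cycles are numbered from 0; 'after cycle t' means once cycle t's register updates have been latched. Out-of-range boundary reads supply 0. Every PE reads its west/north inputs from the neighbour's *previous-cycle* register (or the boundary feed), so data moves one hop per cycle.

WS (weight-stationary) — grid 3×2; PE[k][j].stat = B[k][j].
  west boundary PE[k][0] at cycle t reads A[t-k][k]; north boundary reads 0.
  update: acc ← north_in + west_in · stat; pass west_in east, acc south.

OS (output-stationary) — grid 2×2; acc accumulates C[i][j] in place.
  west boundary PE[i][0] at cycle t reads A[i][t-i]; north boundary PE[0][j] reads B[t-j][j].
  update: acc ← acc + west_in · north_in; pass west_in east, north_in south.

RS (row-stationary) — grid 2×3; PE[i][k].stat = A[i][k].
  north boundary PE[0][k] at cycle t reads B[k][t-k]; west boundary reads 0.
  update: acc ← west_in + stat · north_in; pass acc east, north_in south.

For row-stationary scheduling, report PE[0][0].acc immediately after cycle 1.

PE[0][0].acc = 20

RS (2×3). Following PE[0][0] plus its west/north inputs:
  step 0 · PE0,0: acc=24; fwd→24 fwd↓6
  step 1 · PE0,0: acc=20; fwd→20 fwd↓5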